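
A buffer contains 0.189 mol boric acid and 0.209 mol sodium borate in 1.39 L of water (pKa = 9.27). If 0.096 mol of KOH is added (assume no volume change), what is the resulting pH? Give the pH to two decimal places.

OH- converts B(OH)3 to B(OH)4-: B(OH)3 → 0.093 mol, B(OH)4- → 0.305 mol.
pH = pKa + log([A⁻]/[HA]) = 9.27 + log(0.305/0.093) = 9.27 +0.516

pH = 9.79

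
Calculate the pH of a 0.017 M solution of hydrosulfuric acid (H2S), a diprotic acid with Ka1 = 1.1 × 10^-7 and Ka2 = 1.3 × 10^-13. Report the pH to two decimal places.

Since Ka1 ≫ Ka2, the first ionization dominates [H+].
Ka1 = x²/(0.017 − x) = 1.1 × 10^-7
x ≈ √(1.1 × 10^-7 × 0.017) = 4.32 × 10^-5 M
pH = −log(4.32 × 10^-5) = 4.36

pH = 4.36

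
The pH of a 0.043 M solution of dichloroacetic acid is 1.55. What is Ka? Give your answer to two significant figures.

[H+] = 10^(-1.55) = 2.82 × 10^-2 M
At equilibrium [HA] = 0.043 − 2.82 × 10^-2 = 1.48 × 10^-2 M
Ka = [H+][A-]/[HA] = (2.82 × 10^-2)² / 1.48 × 10^-2 = 5.4 × 10^-2

Ka = 5.4 × 10^-2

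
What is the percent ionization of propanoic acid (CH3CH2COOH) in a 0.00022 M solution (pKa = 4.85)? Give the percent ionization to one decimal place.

CH3CH2COOH ⇌ CH3CH2COO- + H+; let x = [H+] at equilibrium.
Ka = 10^(−4.85) = 1.41 × 10^-5
Ka = x²/(C₀ − x); solving the quadratic gives x = 4.91 × 10^-5 M.
Fraction ionized = 4.91 × 10^-5 / 0.00022 = 0.2232 → 22.3%

22.3%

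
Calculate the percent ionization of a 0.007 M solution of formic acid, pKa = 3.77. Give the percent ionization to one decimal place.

HCOOH ⇌ HCOO- + H+; let x = [H+] at equilibrium.
Ka = 10^(−3.77) = 1.70 × 10^-4
Solve x² + 0.00017x − 1.19e-06 = 0 → x = 1.01 × 10^-3 M
% ionization = x/C₀ × 100% = 1.01 × 10^-3/0.007 × 100% = 14.4%

14.4%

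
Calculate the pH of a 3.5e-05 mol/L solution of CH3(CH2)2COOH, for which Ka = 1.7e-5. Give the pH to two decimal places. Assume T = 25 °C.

pH = 4.76

CH3(CH2)2COOH ⇌ CH3(CH2)2COO- + H+
From the ICE table, Ka = [H+]²/(3.5e-05 − [H+]) = 1.7 × 10^-5.
[H+] is not negligible relative to C₀; solve [H+]² + 1.7e-05·[H+] − 5.95e-10 = 0.
[H+] = (−Ka + √(Ka² + 4·Ka·C₀))/2 = 1.73 × 10^-5 M
pH = −log[H+] = −log(1.73 × 10^-5) = 4.76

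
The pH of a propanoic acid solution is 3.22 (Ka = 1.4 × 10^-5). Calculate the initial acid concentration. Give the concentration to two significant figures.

C₀ = 2.7 × 10^-2 M

[H+] = 10^(-3.22) = 6.03 × 10^-4 M = x
Ka = x²/(C₀ − x) ⇒ C₀ = x + x²/Ka
C₀ = 6.03 × 10^-4 + (6.03 × 10^-4)²/(1.4 × 10^-5) = 2.66 × 10^-2 M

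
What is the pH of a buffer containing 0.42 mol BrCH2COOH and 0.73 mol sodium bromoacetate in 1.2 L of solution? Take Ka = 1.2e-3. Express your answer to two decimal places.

pH = 3.16

pKa = −log(1.2 × 10^-3) = 2.921
pH = pKa + log([A⁻]/[HA]) = 2.921 + log(0.73/0.42)
pH = 2.921 + (+0.240) = 3.16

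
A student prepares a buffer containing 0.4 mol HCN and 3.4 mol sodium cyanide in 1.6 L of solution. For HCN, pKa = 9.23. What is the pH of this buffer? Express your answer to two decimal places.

pH = 10.16

pH = pKa + log([A⁻]/[HA]) = 9.23 + log(3.4/0.4)
pH = 9.23 + (+0.929) = 10.16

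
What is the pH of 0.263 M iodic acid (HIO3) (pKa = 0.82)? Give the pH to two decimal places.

pH = 0.86

HIO3 ⇌ IO3- + H+
Ka = 10^(−0.82) = 1.51 × 10^-1
Ka = [H+]²/(0.263 − [H+]) = 1.51 × 10^-1
Here C₀/Ka ≈ 1.74, so the small-[H+] approximation fails. Use the quadratic:
[H+] = [−0.151 + √(0.151² + 0.159)]/2 = 1.38 × 10^-1 M
pH = −log(1.38 × 10^-1) = 0.86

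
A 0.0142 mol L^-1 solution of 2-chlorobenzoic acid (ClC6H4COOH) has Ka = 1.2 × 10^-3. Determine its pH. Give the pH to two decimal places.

pH = 2.45

ClC6H4COOH ⇌ ClC6H4COO- + H+
From the ICE table, Ka = x²/(0.0142 − x) = 1.2 × 10^-3.
Here C₀/Ka ≈ 11.8, so the small-x approximation fails. Use the quadratic:
x = [−0.0012 + √(0.0012² + 6.82e-05)]/2 = 3.57 × 10^-3 M
pH = −log(3.57 × 10^-3) = 2.45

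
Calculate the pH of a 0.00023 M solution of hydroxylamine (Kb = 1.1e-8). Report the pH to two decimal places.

pH = 8.20

NH2OH + H2O ⇌ NH3OH+ + OH-
Kb = [OH-]²/(0.00023 − [OH-]) = 1.1 × 10^-8
Neglecting [OH-] in the denominator: [OH-] = √(1.1 × 10^-8 × 0.00023) = 1.59 × 10^-6 M
pOH = −log(1.59 × 10^-6) = 5.80; pH = 14.00 − 5.80 = 8.20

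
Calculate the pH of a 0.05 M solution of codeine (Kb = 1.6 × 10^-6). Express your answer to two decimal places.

C18H21NO3 + H2O ⇌ C18H22NO3+ + OH-
Kb = x²/(0.05 − x) = 1.6 × 10^-6
Neglecting x in the denominator: x = √(1.6 × 10^-6 × 0.05) = 2.83 × 10^-4 M
pOH = 3.55, so pH = 14.00 − pOH = 10.45

pH = 10.45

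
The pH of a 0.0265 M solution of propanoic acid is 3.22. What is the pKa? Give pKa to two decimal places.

pKa = 4.85

[H+] = 10^(-3.22) = 6.03 × 10^-4 M
At equilibrium [HA] = 0.0265 − 6.03 × 10^-4 = 2.59 × 10^-2 M
Ka = [H+][A-]/[HA] = (6.03 × 10^-4)² / 2.59 × 10^-2 = 1.40 × 10^-5
pKa = -log(1.40 × 10^-5) = 4.85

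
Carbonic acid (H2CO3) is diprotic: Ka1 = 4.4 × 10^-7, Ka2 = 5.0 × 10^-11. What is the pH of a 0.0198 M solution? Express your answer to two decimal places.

Ka1 ≫ Ka2, so treat the first dissociation as the only significant source of H+.
Ka1 = x²/(0.0198 − x) = 4.4 × 10^-7
x ≈ √(4.4 × 10^-7 × 0.0198) = 9.33 × 10^-5 M
pH = −log(9.33 × 10^-5) = 4.03

pH = 4.03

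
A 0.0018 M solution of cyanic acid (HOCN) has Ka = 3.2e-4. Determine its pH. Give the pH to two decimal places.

HOCN ⇌ OCN- + H+
From the ICE table, Ka = x²/(0.0018 − x) = 3.2 × 10^-4.
The 5% rule fails; solving x² + Ka·x − Ka·C₀ = 0 exactly:
x = [−0.00032 + √(0.00032² + 2.3e-06)]/2 = 6.16 × 10^-4 M
pH = −log[H+] = −log(6.16 × 10^-4) = 3.21

pH = 3.21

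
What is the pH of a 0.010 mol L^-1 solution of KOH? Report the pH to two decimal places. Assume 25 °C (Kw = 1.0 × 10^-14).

KOH is a strong base; [OH-] = 0.01 M.
pOH = -log(0.01) = 2.00
pH = 14.00 - 2.00 = 12.00

pH = 12.00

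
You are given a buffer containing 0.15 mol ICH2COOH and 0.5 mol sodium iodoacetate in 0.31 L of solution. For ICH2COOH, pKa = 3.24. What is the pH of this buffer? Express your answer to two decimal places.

Using pH = pKa + log([base]/[acid]) with [base]/[acid] = 0.5/0.15:
pH = 3.24 + (+0.523) = 3.76

pH = 3.76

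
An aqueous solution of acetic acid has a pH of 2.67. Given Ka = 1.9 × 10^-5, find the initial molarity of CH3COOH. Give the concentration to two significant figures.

C₀ = 2.4 × 10^-1 M

[H+] = 10^(-2.67) = 2.14 × 10^-3 M = x
Ka = x²/(C₀ − x) ⇒ C₀ = x + x²/Ka
C₀ = 2.14 × 10^-3 + (2.14 × 10^-3)²/(1.9 × 10^-5) = 2.43 × 10^-1 M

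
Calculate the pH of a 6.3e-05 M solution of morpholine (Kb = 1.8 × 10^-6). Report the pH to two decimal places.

pH = 8.99

C4H8ONH + H2O ⇌ C4H8ONH2+ + OH-
Let x = [OH-] at equilibrium. Kb = x²/(6.3e-05 − x).
Here C₀/Kb ≈ 35, so the small-x approximation fails. Use the quadratic:
x = [−1.8e-06 + √(1.8e-06² + 4.54e-10)]/2 = 9.79 × 10^-6 M
pOH = 5.01, so pH = 14.00 − pOH = 8.99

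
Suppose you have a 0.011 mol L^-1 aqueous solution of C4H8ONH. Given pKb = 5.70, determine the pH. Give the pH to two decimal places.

pH = 10.17

C4H8ONH + H2O ⇌ C4H8ONH2+ + OH-
Kb = 10^(−5.70) = 2.00 × 10^-6
From the ICE table, Kb = [OH-]²/(0.011 − [OH-]) = 2.00 × 10^-6.
Assume [OH-] ≪ 0.011: [OH-] ≈ √(2.00 × 10^-6 × 0.011) = 1.48 × 10^-4 M
pOH = −log(1.48 × 10^-4) = 3.83; pH = 14.00 − 3.83 = 10.17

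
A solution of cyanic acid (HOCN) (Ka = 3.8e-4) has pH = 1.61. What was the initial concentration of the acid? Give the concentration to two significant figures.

[H+] = 10^(-1.61) = 2.45 × 10^-2 M = x
Ka = x²/(C₀ − x) ⇒ C₀ = x + x²/Ka
C₀ = 2.45 × 10^-2 + (2.45 × 10^-2)²/(3.8 × 10^-4) = 1.60 M

C₀ = 1.6 M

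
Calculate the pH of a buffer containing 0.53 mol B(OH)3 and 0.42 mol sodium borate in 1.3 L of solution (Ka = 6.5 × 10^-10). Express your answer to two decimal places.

pH = 9.09

pKa = −log(6.5 × 10^-10) = 9.187
Using pH = pKa + log([base]/[acid]) with [base]/[acid] = 0.42/0.53:
pH = 9.187 + (-0.101) = 9.09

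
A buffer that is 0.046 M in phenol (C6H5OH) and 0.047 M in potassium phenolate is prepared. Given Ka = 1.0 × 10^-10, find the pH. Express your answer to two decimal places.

pKa = −log(1.0 × 10^-10) = 10.000
Using pH = pKa + log([base]/[acid]) with [base]/[acid] = 0.047/0.046:
pH = 10.000 + (+0.009) = 10.01

pH = 10.01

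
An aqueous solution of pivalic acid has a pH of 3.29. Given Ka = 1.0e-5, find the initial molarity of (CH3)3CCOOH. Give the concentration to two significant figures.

[H+] = 10^(-3.29) = 5.13 × 10^-4 M = x
Ka = x²/(C₀ − x) ⇒ C₀ = x + x²/Ka
C₀ = 5.13 × 10^-4 + (5.13 × 10^-4)²/(1.0 × 10^-5) = 2.68 × 10^-2 M

C₀ = 2.7 × 10^-2 M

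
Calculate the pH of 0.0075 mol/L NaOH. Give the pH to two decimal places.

pH = 11.88

NaOH is a strong base; [OH-] = 0.0075 M.
pOH = -log(0.0075) = 2.12
pH = 14.00 - 2.12 = 11.88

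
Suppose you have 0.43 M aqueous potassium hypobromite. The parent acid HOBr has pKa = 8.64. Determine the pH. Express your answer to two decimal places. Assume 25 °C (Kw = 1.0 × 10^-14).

OBr- is the conjugate base of the weak acid HOBr.
Ka = 10^(−8.64) = 2.29 × 10^-9
Kb = Kw/Ka = 1.0×10^-14 / 2.29 × 10^-9 = 4.37 × 10^-6
Kb = [OH-]²/(0.43 − [OH-]) = 4.37 × 10^-6
Neglecting [OH-] in the denominator: [OH-] = √(4.37 × 10^-6 × 0.43) = 1.37 × 10^-3 M
pOH = −log(1.37 × 10^-3) = 2.86; pH = 14.00 − 2.86 = 11.14

pH = 11.14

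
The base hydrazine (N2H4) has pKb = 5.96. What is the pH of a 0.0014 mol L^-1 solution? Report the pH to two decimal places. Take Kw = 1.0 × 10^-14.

pH = 9.59

N2H4 + H2O ⇌ N2H5+ + OH-
Kb = 10^(−5.96) = 1.10 × 10^-6
From the ICE table, Kb = [OH-]²/(0.0014 − [OH-]) = 1.10 × 10^-6.
Assume [OH-] ≪ 0.0014: [OH-] ≈ √(1.10 × 10^-6 × 0.0014) = 3.92 × 10^-5 M
([OH-]/C₀ = 2.8% < 5%, so the approximation holds.)
pOH = −log(3.92 × 10^-5) = 4.41; pH = 14.00 − 4.41 = 9.59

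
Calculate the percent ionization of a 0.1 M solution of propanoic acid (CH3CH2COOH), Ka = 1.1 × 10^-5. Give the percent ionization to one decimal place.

1.0%

CH3CH2COOH ⇌ CH3CH2COO- + H+; let x = [H+] at equilibrium.
x ≈ √(Ka·C₀) = √(1.1 × 10^-5 × 0.1) = 1.05 × 10^-3 M
% ionization = x/C₀ × 100% = 1.05 × 10^-3/0.1 × 100% = 1.0%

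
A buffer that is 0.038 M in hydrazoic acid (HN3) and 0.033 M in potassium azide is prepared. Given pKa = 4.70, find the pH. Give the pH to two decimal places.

Henderson–Hasselbalch: pH = pKa + log([N3-]/[HN3]) = 4.70 + log(0.033/0.038)
pH = 4.70 + (-0.061) = 4.64

pH = 4.64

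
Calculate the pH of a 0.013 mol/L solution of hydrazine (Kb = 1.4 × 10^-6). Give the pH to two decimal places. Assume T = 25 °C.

pH = 10.13

N2H4 + H2O ⇌ N2H5+ + OH-
Let x = [OH-] at equilibrium. Kb = x²/(0.013 − x).
Since Kb ≪ C₀, x ≈ √(Kb·C₀) = 1.35 × 10^-4 M.
pOH = −log(1.35 × 10^-4) = 3.87; pH = 14.00 − 3.87 = 10.13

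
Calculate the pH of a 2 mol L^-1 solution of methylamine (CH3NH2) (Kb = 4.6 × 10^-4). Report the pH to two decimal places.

pH = 12.48

CH3NH2 + H2O ⇌ CH3NH3+ + OH-
Kb = x²/(2 − x) = 4.6 × 10^-4
Assume x ≪ 2: x ≈ √(4.6 × 10^-4 × 2) = 3.03 × 10^-2 M
pOH = 1.52, so pH = 14.00 − pOH = 12.48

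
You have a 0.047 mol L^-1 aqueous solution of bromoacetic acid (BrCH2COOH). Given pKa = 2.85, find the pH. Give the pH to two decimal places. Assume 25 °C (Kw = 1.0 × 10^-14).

BrCH2COOH ⇌ BrCH2COO- + H+
Ka = 10^(−2.85) = 1.41 × 10^-3
From the ICE table, Ka = [H+]²/(0.047 − [H+]) = 1.41 × 10^-3.
[H+] is not negligible relative to C₀; solve [H+]² + 0.00141·[H+] − 6.63e-05 = 0.
[H+] = (−Ka + √(Ka² + 4·Ka·C₀))/2 = 7.47 × 10^-3 M
pH = −log[H+] = −log(7.47 × 10^-3) = 2.13

pH = 2.13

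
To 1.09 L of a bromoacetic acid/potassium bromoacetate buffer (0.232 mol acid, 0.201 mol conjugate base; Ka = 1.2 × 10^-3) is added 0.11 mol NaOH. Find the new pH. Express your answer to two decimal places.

OH- converts BrCH2COOH to BrCH2COO-: BrCH2COOH → 0.122 mol, BrCH2COO- → 0.311 mol.
pKa = −log(1.2 × 10^-3) = 2.921
pH = pKa + log([A⁻]/[HA]) = 2.921 + log(0.311/0.122) = 2.921 +0.406

pH = 3.33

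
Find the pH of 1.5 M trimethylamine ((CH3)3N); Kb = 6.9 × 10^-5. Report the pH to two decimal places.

pH = 12.01

(CH3)3N + H2O ⇌ (CH3)3NH+ + OH-
Kb = [OH-]²/(1.5 − [OH-]) = 6.9 × 10^-5
Since Kb ≪ C₀, [OH-] ≈ √(Kb·C₀) = 1.02 × 10^-2 M.
([OH-]/C₀ = 0.68% < 5%, so the approximation holds.)
pOH = 1.99, so pH = 14.00 − pOH = 12.01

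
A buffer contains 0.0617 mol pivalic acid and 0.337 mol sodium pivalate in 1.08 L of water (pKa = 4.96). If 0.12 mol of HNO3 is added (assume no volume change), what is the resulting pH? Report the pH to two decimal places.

pH = 5.04

Added H+ converts (CH3)3CCOO- to (CH3)3CCOOH: (CH3)3CCOOH → 0.182 mol, (CH3)3CCOO- → 0.217 mol.
Henderson–Hasselbalch with mole ratio 0.217/0.182: pH = 4.96 + (+0.076)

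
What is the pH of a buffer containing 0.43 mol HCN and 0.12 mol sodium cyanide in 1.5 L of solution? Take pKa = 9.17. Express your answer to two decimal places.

Using pH = pKa + log([base]/[acid]) with [base]/[acid] = 0.12/0.43:
pH = 9.17 + (-0.554) = 8.62

pH = 8.62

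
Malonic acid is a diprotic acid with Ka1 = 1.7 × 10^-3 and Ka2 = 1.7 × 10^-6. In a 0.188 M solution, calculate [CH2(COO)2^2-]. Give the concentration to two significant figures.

1.7 × 10^-6 M

First ionization gives [H+] ≈ [CH2(COOH)COO-] = 1.70 × 10^-2 M.
Second step: Ka2 = [H+][CH2(COO)2^2-]/[CH2(COOH)COO-] ≈ [CH2(COO)2^2-] (since [H+] ≈ [CH2(COOH)COO-]).
So [CH2(COO)2^2-] ≈ Ka2.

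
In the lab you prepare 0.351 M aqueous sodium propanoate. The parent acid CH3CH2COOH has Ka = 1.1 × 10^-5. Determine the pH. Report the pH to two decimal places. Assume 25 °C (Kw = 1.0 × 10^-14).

CH3CH2COO- is the conjugate base of the weak acid CH3CH2COOH.
Kb = Kw/Ka = 1.0×10^-14 / 1.1 × 10^-5 = 9.09 × 10^-10
Let x = [OH-] at equilibrium. Kb = x²/(0.351 − x).
Assume x ≪ 0.351: x ≈ √(9.09 × 10^-10 × 0.351) = 1.79 × 10^-5 M
(x/C₀ = 0.0051% < 5%, so the approximation holds.)
pOH = 4.75, so pH = 14.00 − pOH = 9.25

pH = 9.25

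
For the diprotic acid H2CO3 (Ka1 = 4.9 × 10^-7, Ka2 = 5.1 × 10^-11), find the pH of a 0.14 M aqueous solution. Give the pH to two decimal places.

Ka1 ≫ Ka2, so treat the first dissociation as the only significant source of H+.
Ka1 = x²/(0.14 − x) = 4.9 × 10^-7
x ≈ √(4.9 × 10^-7 × 0.14) = 2.62 × 10^-4 M
pH = −log(2.62 × 10^-4) = 3.58

pH = 3.58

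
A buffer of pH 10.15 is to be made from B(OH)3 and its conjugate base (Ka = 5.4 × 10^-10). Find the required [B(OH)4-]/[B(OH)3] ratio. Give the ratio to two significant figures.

ratio = 7.6

pKa = -log(5.4 × 10^-10) = 9.268
pH = pKa + log(r) ⇒ log(r) = 10.15 − 9.268 = +0.882
r = [B(OH)4-]/[B(OH)3] = 10^(+0.882) = 7.62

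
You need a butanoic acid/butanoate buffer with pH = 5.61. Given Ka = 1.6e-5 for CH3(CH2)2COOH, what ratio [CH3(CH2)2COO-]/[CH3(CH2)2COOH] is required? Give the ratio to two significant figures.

ratio = 6.5

pKa = -log(1.6 × 10^-5) = 4.796
pH = pKa + log(r) ⇒ log(r) = 5.61 − 4.796 = +0.814
r = [CH3(CH2)2COO-]/[CH3(CH2)2COOH] = 10^(+0.814) = 6.52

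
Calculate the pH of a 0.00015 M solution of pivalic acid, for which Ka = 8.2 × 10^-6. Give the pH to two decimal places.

(CH3)3CCOOH ⇌ (CH3)3CCOO- + H+
Ka = [H+]²/(0.00015 − [H+]) = 8.2 × 10^-6
[H+] is not negligible relative to C₀; solve [H+]² + 8.2e-06·[H+] − 1.23e-09 = 0.
[H+] = [−8.2e-06 + √(8.2e-06² + 4.92e-09)]/2 = 3.12 × 10^-5 M
pH = −log(3.12 × 10^-5) = 4.51

pH = 4.51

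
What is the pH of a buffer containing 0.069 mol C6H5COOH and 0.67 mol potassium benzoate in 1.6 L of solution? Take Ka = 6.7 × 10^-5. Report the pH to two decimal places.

pKa = −log(6.7 × 10^-5) = 4.174
Henderson–Hasselbalch: pH = pKa + log([C6H5COO-]/[C6H5COOH]) = 4.174 + log(0.67/0.069)
pH = 4.174 + (+0.987) = 5.16

pH = 5.16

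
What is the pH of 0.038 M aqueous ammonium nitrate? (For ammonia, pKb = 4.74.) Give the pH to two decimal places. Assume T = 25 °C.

NH4+ is the conjugate acid of the weak base NH3.
Kb = 10^(−4.74) = 1.82 × 10^-5
Ka = Kw/Kb = 1.0×10^-14 / 1.82 × 10^-5 = 5.49 × 10^-10
Ka = [H+]²/(0.038 − [H+]) = 5.49 × 10^-10
Since Ka ≪ C₀, [H+] ≈ √(Ka·C₀) = 4.57 × 10^-6 M.
pH = −log(4.57 × 10^-6) = 5.34

pH = 5.34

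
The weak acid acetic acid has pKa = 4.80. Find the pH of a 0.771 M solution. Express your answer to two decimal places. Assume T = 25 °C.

pH = 2.46

CH3COOH ⇌ CH3COO- + H+
Ka = 10^(−4.80) = 1.58 × 10^-5
Ka = [H+]²/(0.771 − [H+]) = 1.58 × 10^-5
Assume [H+] ≪ 0.771: [H+] ≈ √(1.58 × 10^-5 × 0.771) = 3.49 × 10^-3 M
pH = −log[H+] = −log(3.49 × 10^-3) = 2.46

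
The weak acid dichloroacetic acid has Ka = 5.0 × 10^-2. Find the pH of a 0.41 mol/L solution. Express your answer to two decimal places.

pH = 0.92

Cl2CHCOOH ⇌ Cl2CHCOO- + H+
Let x = [H+] at equilibrium. Ka = x²/(0.41 − x).
x is not negligible relative to C₀; solve x² + 0.05·x − 0.0205 = 0.
x = (−Ka + √(Ka² + 4·Ka·C₀))/2 = 1.20 × 10^-1 M
pH = −log(1.20 × 10^-1) = 0.92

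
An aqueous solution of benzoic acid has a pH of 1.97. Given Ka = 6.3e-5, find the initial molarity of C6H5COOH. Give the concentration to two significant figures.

[H+] = 10^(-1.97) = 1.07 × 10^-2 M = x
Ka = x²/(C₀ − x) ⇒ C₀ = x + x²/Ka
C₀ = 1.07 × 10^-2 + (1.07 × 10^-2)²/(6.3 × 10^-5) = 1.83 M

C₀ = 1.8 M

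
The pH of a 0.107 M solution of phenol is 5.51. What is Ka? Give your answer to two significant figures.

[H+] = 10^(-5.51) = 3.09 × 10^-6 M
At equilibrium [HA] = 0.107 − 3.09 × 10^-6 = 1.07 × 10^-1 M
Ka = [H+][A-]/[HA] = (3.09 × 10^-6)² / 1.07 × 10^-1 = 8.9 × 10^-11

Ka = 8.9 × 10^-11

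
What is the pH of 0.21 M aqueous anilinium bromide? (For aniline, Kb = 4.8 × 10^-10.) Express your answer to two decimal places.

pH = 2.68

C6H5NH3+ is the conjugate acid of the weak base C6H5NH2.
Ka = Kw/Kb = 1.0×10^-14 / 4.8 × 10^-10 = 2.08 × 10^-5
Ka = [H+]²/(0.21 − [H+]) = 2.08 × 10^-5
Since Ka ≪ C₀, [H+] ≈ √(Ka·C₀) = 2.09 × 10^-3 M.
Check: 1% ionized — well under 5%, approximation valid.
pH = −log[H+] = −log(2.09 × 10^-3) = 2.68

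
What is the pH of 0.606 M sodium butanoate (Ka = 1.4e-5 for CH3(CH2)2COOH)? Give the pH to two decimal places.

CH3(CH2)2COO- is the conjugate base of the weak acid CH3(CH2)2COOH.
Kb = Kw/Ka = 1.0×10^-14 / 1.4 × 10^-5 = 7.14 × 10^-10
From the ICE table, Kb = x²/(0.606 − x) = 7.14 × 10^-10.
Neglecting x in the denominator: x = √(7.14 × 10^-10 × 0.606) = 2.08 × 10^-5 M
(x/C₀ = 0.0034% < 5%, so the approximation holds.)
pOH = 4.68, so pH = 14.00 − pOH = 9.32

pH = 9.32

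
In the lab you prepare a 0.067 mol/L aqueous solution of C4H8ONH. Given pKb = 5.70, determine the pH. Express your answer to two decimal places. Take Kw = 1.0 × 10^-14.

C4H8ONH + H2O ⇌ C4H8ONH2+ + OH-
Kb = 10^(−5.70) = 2.00 × 10^-6
From the ICE table, Kb = x²/(0.067 − x) = 2.00 × 10^-6.
Assume x ≪ 0.067: x ≈ √(2.00 × 10^-6 × 0.067) = 3.66 × 10^-4 M
Check: 0.55% ionized — well under 5%, approximation valid.
pOH = 3.44, so pH = 14.00 − pOH = 10.56

pH = 10.56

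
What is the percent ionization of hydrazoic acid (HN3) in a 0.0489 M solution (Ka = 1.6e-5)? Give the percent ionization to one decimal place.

1.8%

HN3 ⇌ N3- + H+; let x = [H+] at equilibrium.
x ≈ √(Ka·C₀) = √(1.6 × 10^-5 × 0.0489) = 8.85 × 10^-4 M
Fraction ionized = 8.85 × 10^-4 / 0.0489 = 0.0181 → 1.8%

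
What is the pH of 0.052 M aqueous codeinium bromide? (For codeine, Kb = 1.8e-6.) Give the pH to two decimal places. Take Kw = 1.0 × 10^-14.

pH = 4.77

C18H22NO3+ is the conjugate acid of the weak base C18H21NO3.
Ka = Kw/Kb = 1.0×10^-14 / 1.8 × 10^-6 = 5.56 × 10^-9
Ka = [H+]²/(0.052 − [H+]) = 5.56 × 10^-9
Neglecting [H+] in the denominator: [H+] = √(5.56 × 10^-9 × 0.052) = 1.70 × 10^-5 M
pH = −log(1.70 × 10^-5) = 4.77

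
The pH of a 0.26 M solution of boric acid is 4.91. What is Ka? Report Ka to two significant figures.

Ka = 5.8 × 10^-10

[H+] = 10^(-4.91) = 1.23 × 10^-5 M
At equilibrium [HA] = 0.26 − 1.23 × 10^-5 = 2.60 × 10^-1 M
Ka = [H+][A-]/[HA] = (1.23 × 10^-5)² / 2.60 × 10^-1 = 5.8 × 10^-10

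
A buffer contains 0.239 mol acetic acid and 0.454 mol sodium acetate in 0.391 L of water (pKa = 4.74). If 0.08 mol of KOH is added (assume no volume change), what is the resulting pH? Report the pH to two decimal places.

After neutralization: n(CH3COOH) = 0.159 mol, n(CH3COO-) = 0.534 mol.
Henderson–Hasselbalch with mole ratio 0.534/0.159: pH = 4.74 + (+0.526)

pH = 5.27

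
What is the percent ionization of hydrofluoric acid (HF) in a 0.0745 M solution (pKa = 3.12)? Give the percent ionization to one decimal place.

9.6%

HF ⇌ F- + H+; let x = [H+] at equilibrium.
Ka = 10^(−3.12) = 7.59 × 10^-4
Solve x² + 0.000759x − 5.65e-05 = 0 → x = 7.15 × 10^-3 M
% ionization = x/C₀ × 100% = 7.15 × 10^-3/0.0745 × 100% = 9.6%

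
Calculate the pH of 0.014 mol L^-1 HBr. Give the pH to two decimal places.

pH = 1.85

HBr is a strong acid and dissociates completely, so [H+] = 0.014 M.
pH = -log(0.014) = 1.85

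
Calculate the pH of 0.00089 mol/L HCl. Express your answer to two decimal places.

pH = 3.05

HCl is a strong acid and dissociates completely, so [H+] = 0.00089 M.
pH = -log(0.00089) = 3.05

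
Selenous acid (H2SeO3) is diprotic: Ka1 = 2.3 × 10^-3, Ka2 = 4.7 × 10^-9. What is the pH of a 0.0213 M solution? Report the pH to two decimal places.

Since Ka1 ≫ Ka2, the first ionization dominates [H+].
Ka1 = x²/(0.0213 − x) = 2.3 × 10^-3
Solving the quadratic: x = (−Ka1 + √(Ka1² + 4·Ka1·C₀))/2 = 5.94 × 10^-3 M
pH = −log(5.94 × 10^-3) = 2.23

pH = 2.23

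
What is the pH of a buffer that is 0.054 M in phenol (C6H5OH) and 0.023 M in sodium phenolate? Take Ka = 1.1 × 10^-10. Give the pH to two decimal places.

pH = 9.59

pKa = −log(1.1 × 10^-10) = 9.959
Using pH = pKa + log([base]/[acid]) with [base]/[acid] = 0.023/0.054:
pH = 9.959 + (-0.371) = 9.59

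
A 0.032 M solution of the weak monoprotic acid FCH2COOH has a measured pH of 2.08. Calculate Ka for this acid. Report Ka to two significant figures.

[H+] = 10^(-2.08) = 8.32 × 10^-3 M
At equilibrium [HA] = 0.032 − 8.32 × 10^-3 = 2.37 × 10^-2 M
Ka = [H+][A-]/[HA] = (8.32 × 10^-3)² / 2.37 × 10^-2 = 2.9 × 10^-3

Ka = 2.9 × 10^-3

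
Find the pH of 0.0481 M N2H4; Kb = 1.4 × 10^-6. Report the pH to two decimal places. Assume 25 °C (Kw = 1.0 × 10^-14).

N2H4 + H2O ⇌ N2H5+ + OH-
Kb = x²/(0.0481 − x) = 1.4 × 10^-6
Since Kb ≪ C₀, x ≈ √(Kb·C₀) = 2.59 × 10^-4 M.
pOH = 3.59, so pH = 14.00 − pOH = 10.41

pH = 10.41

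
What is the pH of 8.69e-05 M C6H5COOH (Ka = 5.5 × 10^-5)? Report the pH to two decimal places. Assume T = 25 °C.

pH = 4.33

C6H5COOH ⇌ C6H5COO- + H+
From the ICE table, Ka = [H+]²/(8.69e-05 − [H+]) = 5.5 × 10^-5.
The 5% rule fails; solving [H+]² + Ka·[H+] − Ka·C₀ = 0 exactly:
[H+] = (−Ka + √(Ka² + 4·Ka·C₀))/2 = 4.69 × 10^-5 M
pH = −log[H+] = −log(4.69 × 10^-5) = 4.33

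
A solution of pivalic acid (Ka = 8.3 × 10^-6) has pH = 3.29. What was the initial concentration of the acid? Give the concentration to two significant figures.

C₀ = 3.2 × 10^-2 M

[H+] = 10^(-3.29) = 5.13 × 10^-4 M = x
Ka = x²/(C₀ − x) ⇒ C₀ = x + x²/Ka
C₀ = 5.13 × 10^-4 + (5.13 × 10^-4)²/(8.3 × 10^-6) = 3.22 × 10^-2 M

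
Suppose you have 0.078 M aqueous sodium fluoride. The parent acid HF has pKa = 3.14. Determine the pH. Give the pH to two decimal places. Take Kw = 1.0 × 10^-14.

pH = 8.02

F- is the conjugate base of the weak acid HF.
Ka = 10^(−3.14) = 7.24 × 10^-4
Kb = Kw/Ka = 1.0×10^-14 / 7.24 × 10^-4 = 1.38 × 10^-11
From the ICE table, Kb = [OH-]²/(0.078 − [OH-]) = 1.38 × 10^-11.
Assume [OH-] ≪ 0.078: [OH-] ≈ √(1.38 × 10^-11 × 0.078) = 1.04 × 10^-6 M
pOH = −log(1.04 × 10^-6) = 5.98; pH = 14.00 − 5.98 = 8.02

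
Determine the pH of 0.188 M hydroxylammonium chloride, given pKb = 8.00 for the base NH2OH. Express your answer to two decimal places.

pH = 3.36

NH3OH+ is the conjugate acid of the weak base NH2OH.
Kb = 10^(−8.00) = 1.00 × 10^-8
Ka = Kw/Kb = 1.0×10^-14 / 1.00 × 10^-8 = 1.00 × 10^-6
Ka = [H+]²/(0.188 − [H+]) = 1.00 × 10^-6
Since Ka ≪ C₀, [H+] ≈ √(Ka·C₀) = 4.34 × 10^-4 M.
Check: 0.23% ionized — well under 5%, approximation valid.
pH = −log[H+] = −log(4.34 × 10^-4) = 3.36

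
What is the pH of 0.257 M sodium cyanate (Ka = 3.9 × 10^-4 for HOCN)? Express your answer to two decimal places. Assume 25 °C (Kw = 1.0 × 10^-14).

pH = 8.41

OCN- is the conjugate base of the weak acid HOCN.
Kb = Kw/Ka = 1.0×10^-14 / 3.9 × 10^-4 = 2.56 × 10^-11
From the ICE table, Kb = [OH-]²/(0.257 − [OH-]) = 2.56 × 10^-11.
Since Kb ≪ C₀, [OH-] ≈ √(Kb·C₀) = 2.56 × 10^-6 M.
([OH-]/C₀ = 0.001% < 5%, so the approximation holds.)
pOH = −log(2.56 × 10^-6) = 5.59; pH = 14.00 − 5.59 = 8.41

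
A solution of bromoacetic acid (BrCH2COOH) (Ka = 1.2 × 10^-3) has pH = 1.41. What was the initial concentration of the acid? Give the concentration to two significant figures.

C₀ = 1.3 M

[H+] = 10^(-1.41) = 3.89 × 10^-2 M = x
Ka = x²/(C₀ − x) ⇒ C₀ = x + x²/Ka
C₀ = 3.89 × 10^-2 + (3.89 × 10^-2)²/(1.2 × 10^-3) = 1.30 M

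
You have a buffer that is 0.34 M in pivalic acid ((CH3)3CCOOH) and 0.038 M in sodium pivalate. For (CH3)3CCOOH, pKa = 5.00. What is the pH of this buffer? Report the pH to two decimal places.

pH = 4.05

Henderson–Hasselbalch: pH = pKa + log([(CH3)3CCOO-]/[(CH3)3CCOOH]) = 5.00 + log(0.038/0.34)
pH = 5.00 + (-0.952) = 4.05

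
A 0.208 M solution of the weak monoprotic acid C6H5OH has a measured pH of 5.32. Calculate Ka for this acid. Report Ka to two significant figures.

[H+] = 10^(-5.32) = 4.79 × 10^-6 M
At equilibrium [HA] = 0.208 − 4.79 × 10^-6 = 2.08 × 10^-1 M
Ka = [H+][A-]/[HA] = (4.79 × 10^-6)² / 2.08 × 10^-1 = 1.1 × 10^-10

Ka = 1.1 × 10^-10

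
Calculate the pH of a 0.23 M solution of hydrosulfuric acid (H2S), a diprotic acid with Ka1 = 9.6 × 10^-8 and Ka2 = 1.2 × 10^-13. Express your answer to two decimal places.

Since Ka1 ≫ Ka2, the first ionization dominates [H+].
Ka1 = x²/(0.23 − x) = 9.6 × 10^-8
x ≈ √(9.6 × 10^-8 × 0.23) = 1.49 × 10^-4 M
pH = −log(1.49 × 10^-4) = 3.83

pH = 3.83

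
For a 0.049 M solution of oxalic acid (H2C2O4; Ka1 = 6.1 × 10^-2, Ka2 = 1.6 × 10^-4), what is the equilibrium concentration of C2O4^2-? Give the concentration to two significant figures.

1.6 × 10^-4 M

First ionization gives [H+] ≈ [HC2O4-] = 3.21 × 10^-2 M.
Second step: Ka2 = [H+][C2O4^2-]/[HC2O4-] ≈ [C2O4^2-] (since [H+] ≈ [HC2O4-]).
So [C2O4^2-] ≈ Ka2.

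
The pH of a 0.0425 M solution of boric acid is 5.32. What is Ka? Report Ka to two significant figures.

Ka = 5.4 × 10^-10

[H+] = 10^(-5.32) = 4.79 × 10^-6 M
At equilibrium [HA] = 0.0425 − 4.79 × 10^-6 = 4.25 × 10^-2 M
Ka = [H+][A-]/[HA] = (4.79 × 10^-6)² / 4.25 × 10^-2 = 5.4 × 10^-10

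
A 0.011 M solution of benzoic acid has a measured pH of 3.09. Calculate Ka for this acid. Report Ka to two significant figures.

[H+] = 10^(-3.09) = 8.13 × 10^-4 M
At equilibrium [HA] = 0.011 − 8.13 × 10^-4 = 1.02 × 10^-2 M
Ka = [H+][A-]/[HA] = (8.13 × 10^-4)² / 1.02 × 10^-2 = 6.5 × 10^-5

Ka = 6.5 × 10^-5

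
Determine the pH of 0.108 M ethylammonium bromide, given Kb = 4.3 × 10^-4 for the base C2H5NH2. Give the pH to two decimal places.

pH = 5.80

C2H5NH3+ is the conjugate acid of the weak base C2H5NH2.
Ka = Kw/Kb = 1.0×10^-14 / 4.3 × 10^-4 = 2.33 × 10^-11
From the ICE table, Ka = [H+]²/(0.108 − [H+]) = 2.33 × 10^-11.
Assume [H+] ≪ 0.108: [H+] ≈ √(2.33 × 10^-11 × 0.108) = 1.59 × 10^-6 M
([H+]/C₀ = 0.0015% < 5%, so the approximation holds.)
pH = −log(1.59 × 10^-6) = 5.80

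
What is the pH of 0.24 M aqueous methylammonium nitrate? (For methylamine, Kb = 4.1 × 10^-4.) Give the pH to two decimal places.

CH3NH3+ is the conjugate acid of the weak base CH3NH2.
Ka = Kw/Kb = 1.0×10^-14 / 4.1 × 10^-4 = 2.44 × 10^-11
From the ICE table, Ka = x²/(0.24 − x) = 2.44 × 10^-11.
Assume x ≪ 0.24: x ≈ √(2.44 × 10^-11 × 0.24) = 2.42 × 10^-6 M
(x/C₀ = 0.001% < 5%, so the approximation holds.)
pH = −log[H+] = −log(2.42 × 10^-6) = 5.62

pH = 5.62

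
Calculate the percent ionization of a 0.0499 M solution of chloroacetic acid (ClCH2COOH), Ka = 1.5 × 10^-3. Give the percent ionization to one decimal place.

ClCH2COOH ⇌ ClCH2COO- + H+; let x = [H+] at equilibrium.
Solve x² + 0.0015x − 7.49e-05 = 0 → x = 7.93 × 10^-3 M
% ionization = x/C₀ × 100% = 7.93 × 10^-3/0.0499 × 100% = 15.9%

15.9%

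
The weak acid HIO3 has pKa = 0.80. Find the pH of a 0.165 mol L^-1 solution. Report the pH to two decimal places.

HIO3 ⇌ IO3- + H+
Ka = 10^(−0.80) = 1.58 × 10^-1
From the ICE table, Ka = [H+]²/(0.165 − [H+]) = 1.58 × 10^-1.
[H+] is not negligible relative to C₀; solve [H+]² + 0.158·[H+] − 0.0261 = 0.
[H+] = [−0.158 + √(0.158² + 0.104)]/2 = 1.01 × 10^-1 M
pH = −log[H+] = −log(1.01 × 10^-1) = 1.00

pH = 1.00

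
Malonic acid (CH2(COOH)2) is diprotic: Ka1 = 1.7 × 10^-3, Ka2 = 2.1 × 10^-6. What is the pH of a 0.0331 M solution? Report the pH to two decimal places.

pH = 2.17

Since Ka1 ≫ Ka2, the first ionization dominates [H+].
Ka1 = x²/(0.0331 − x) = 1.7 × 10^-3
Solving the quadratic: x = (−Ka1 + √(Ka1² + 4·Ka1·C₀))/2 = 6.70 × 10^-3 M
pH = −log(6.70 × 10^-3) = 2.17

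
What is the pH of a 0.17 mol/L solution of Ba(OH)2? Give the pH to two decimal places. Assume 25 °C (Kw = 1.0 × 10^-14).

Ba(OH)2 is a strong base (each formula unit releases 2 OH-); [OH-] = 0.34 M.
pOH = -log(0.34) = 0.47
pH = 14.00 - 0.47 = 13.53

pH = 13.53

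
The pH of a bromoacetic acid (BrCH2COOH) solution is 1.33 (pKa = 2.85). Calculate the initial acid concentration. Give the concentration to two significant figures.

[H+] = 10^(-1.33) = 4.68 × 10^-2 M = x
Ka = 10^(−2.85) = 1.41 × 10^-3
Ka = x²/(C₀ − x) ⇒ C₀ = x + x²/Ka
C₀ = 4.68 × 10^-2 + (4.68 × 10^-2)²/(1.41 × 10^-3) = 1.60 M

C₀ = 1.6 M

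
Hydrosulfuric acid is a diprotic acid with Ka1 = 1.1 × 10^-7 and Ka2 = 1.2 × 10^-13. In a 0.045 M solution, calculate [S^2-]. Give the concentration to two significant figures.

First ionization gives [H+] ≈ [HS-] = 7.04 × 10^-5 M.
Second step: Ka2 = [H+][S^2-]/[HS-] ≈ [S^2-] (since [H+] ≈ [HS-]).
So [S^2-] ≈ Ka2.

1.2 × 10^-13 M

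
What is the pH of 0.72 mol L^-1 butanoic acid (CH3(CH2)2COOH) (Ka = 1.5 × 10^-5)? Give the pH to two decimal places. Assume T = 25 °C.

CH3(CH2)2COOH ⇌ CH3(CH2)2COO- + H+
Let x = [H+] at equilibrium. Ka = x²/(0.72 − x).
Since Ka ≪ C₀, x ≈ √(Ka·C₀) = 3.29 × 10^-3 M.
(x/C₀ = 0.46% < 5%, so the approximation holds.)
pH = −log(3.29 × 10^-3) = 2.48

pH = 2.48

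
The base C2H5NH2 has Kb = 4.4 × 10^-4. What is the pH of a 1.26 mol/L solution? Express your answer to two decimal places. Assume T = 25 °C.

pH = 12.37

C2H5NH2 + H2O ⇌ C2H5NH3+ + OH-
Let x = [OH-] at equilibrium. Kb = x²/(1.26 − x).
Assume x ≪ 1.26: x ≈ √(4.4 × 10^-4 × 1.26) = 2.35 × 10^-2 M
(x/C₀ = 1.9% < 5%, so the approximation holds.)
pOH = −log(2.35 × 10^-2) = 1.63; pH = 14.00 − 1.63 = 12.37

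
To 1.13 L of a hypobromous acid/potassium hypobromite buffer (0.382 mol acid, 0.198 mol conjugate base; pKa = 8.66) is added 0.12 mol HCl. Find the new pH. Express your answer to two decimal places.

After neutralization: n(HOBr) = 0.502 mol, n(OBr-) = 0.078 mol.
Henderson–Hasselbalch with mole ratio 0.078/0.502: pH = 8.66 + (-0.809)

pH = 7.85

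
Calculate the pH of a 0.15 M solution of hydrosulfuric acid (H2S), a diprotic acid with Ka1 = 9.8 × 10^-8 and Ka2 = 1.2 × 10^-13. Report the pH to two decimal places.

Ka1 ≫ Ka2, so treat the first dissociation as the only significant source of H+.
Ka1 = x²/(0.15 − x) = 9.8 × 10^-8
x ≈ √(9.8 × 10^-8 × 0.15) = 1.21 × 10^-4 M
pH = −log(1.21 × 10^-4) = 3.92

pH = 3.92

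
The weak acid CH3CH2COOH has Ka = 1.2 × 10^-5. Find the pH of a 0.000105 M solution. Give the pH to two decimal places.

pH = 4.52

CH3CH2COOH ⇌ CH3CH2COO- + H+
From the ICE table, Ka = [H+]²/(0.000105 − [H+]) = 1.2 × 10^-5.
Here C₀/Ka ≈ 8.75, so the small-[H+] approximation fails. Use the quadratic:
[H+] = [−1.2e-05 + √(1.2e-05² + 5.04e-09)]/2 = 3.00 × 10^-5 M
pH = −log[H+] = −log(3.00 × 10^-5) = 4.52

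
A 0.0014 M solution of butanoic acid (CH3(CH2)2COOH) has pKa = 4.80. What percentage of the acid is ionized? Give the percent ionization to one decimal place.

CH3(CH2)2COOH ⇌ CH3(CH2)2COO- + H+; let x = [H+] at equilibrium.
Ka = 10^(−4.80) = 1.58 × 10^-5
Solve x² + 1.58e-05x − 2.21e-08 = 0 → x = 1.41 × 10^-4 M
Fraction ionized = 1.41 × 10^-4 / 0.0014 = 0.1007 → 10.1%

10.1%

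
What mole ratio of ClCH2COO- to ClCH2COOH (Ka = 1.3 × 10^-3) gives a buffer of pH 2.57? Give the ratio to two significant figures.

ratio = 0.48

pKa = -log(1.3 × 10^-3) = 2.886
pH = pKa + log(r) ⇒ log(r) = 2.57 − 2.886 = -0.316
r = [ClCH2COO-]/[ClCH2COOH] = 10^(-0.316) = 0.483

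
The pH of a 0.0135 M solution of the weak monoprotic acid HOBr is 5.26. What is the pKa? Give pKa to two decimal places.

pKa = 8.65

[H+] = 10^(-5.26) = 5.50 × 10^-6 M
At equilibrium [HA] = 0.0135 − 5.50 × 10^-6 = 1.35 × 10^-2 M
Ka = [H+][A-]/[HA] = (5.50 × 10^-6)² / 1.35 × 10^-2 = 2.24 × 10^-9
pKa = -log(2.24 × 10^-9) = 8.65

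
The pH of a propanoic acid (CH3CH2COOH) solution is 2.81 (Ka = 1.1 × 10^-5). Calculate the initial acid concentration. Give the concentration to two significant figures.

C₀ = 2.2 × 10^-1 M

[H+] = 10^(-2.81) = 1.55 × 10^-3 M = x
Ka = x²/(C₀ − x) ⇒ C₀ = x + x²/Ka
C₀ = 1.55 × 10^-3 + (1.55 × 10^-3)²/(1.1 × 10^-5) = 2.20 × 10^-1 M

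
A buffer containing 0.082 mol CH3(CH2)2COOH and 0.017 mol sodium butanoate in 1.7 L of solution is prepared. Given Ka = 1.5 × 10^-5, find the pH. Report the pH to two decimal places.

pKa = −log(1.5 × 10^-5) = 4.824
pH = pKa + log([A⁻]/[HA]) = 4.824 + log(0.017/0.082)
pH = 4.824 + (-0.683) = 4.14

pH = 4.14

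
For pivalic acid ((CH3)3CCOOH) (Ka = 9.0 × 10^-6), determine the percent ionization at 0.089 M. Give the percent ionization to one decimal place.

1.0%

(CH3)3CCOOH ⇌ (CH3)3CCOO- + H+; let x = [H+] at equilibrium.
x ≈ √(Ka·C₀) = √(9.0 × 10^-6 × 0.089) = 8.95 × 10^-4 M
% ionization = x/C₀ × 100% = 8.95 × 10^-4/0.089 × 100% = 1.0%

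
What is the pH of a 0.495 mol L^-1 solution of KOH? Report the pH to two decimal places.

KOH is a strong base; [OH-] = 0.495 M.
pOH = -log(0.495) = 0.31
pH = 14.00 - 0.31 = 13.69

pH = 13.69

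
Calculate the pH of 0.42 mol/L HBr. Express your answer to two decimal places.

HBr is a strong acid and dissociates completely, so [H+] = 0.42 M.
pH = -log(0.42) = 0.38

pH = 0.38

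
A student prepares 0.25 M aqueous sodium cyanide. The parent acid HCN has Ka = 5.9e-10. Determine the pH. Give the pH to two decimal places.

pH = 11.31

CN- is the conjugate base of the weak acid HCN.
Kb = Kw/Ka = 1.0×10^-14 / 5.9 × 10^-10 = 1.69 × 10^-5
Kb = [OH-]²/(0.25 − [OH-]) = 1.69 × 10^-5
Since Kb ≪ C₀, [OH-] ≈ √(Kb·C₀) = 2.06 × 10^-3 M.
([OH-]/C₀ = 0.82% < 5%, so the approximation holds.)
pOH = 2.69, so pH = 14.00 − pOH = 11.31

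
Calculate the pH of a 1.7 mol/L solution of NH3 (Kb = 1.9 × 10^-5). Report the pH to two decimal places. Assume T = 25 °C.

NH3 + H2O ⇌ NH4+ + OH-
Kb = [OH-]²/(1.7 − [OH-]) = 1.9 × 10^-5
Assume [OH-] ≪ 1.7: [OH-] ≈ √(1.9 × 10^-5 × 1.7) = 5.68 × 10^-3 M
Check: 0.33% ionized — well under 5%, approximation valid.
pOH = 2.25, so pH = 14.00 − pOH = 11.75

pH = 11.75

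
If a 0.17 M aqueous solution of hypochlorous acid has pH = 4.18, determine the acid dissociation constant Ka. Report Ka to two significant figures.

[H+] = 10^(-4.18) = 6.61 × 10^-5 M
At equilibrium [HA] = 0.17 − 6.61 × 10^-5 = 1.70 × 10^-1 M
Ka = [H+][A-]/[HA] = (6.61 × 10^-5)² / 1.70 × 10^-1 = 2.6 × 10^-8

Ka = 2.6 × 10^-8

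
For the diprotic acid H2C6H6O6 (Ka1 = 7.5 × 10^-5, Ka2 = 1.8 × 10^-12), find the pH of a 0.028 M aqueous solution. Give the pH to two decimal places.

pH = 2.85

Since Ka1 ≫ Ka2, the first ionization dominates [H+].
Ka1 = x²/(0.028 − x) = 7.5 × 10^-5
Solving the quadratic: x = (−Ka1 + √(Ka1² + 4·Ka1·C₀))/2 = 1.41 × 10^-3 M
pH = −log(1.41 × 10^-3) = 2.85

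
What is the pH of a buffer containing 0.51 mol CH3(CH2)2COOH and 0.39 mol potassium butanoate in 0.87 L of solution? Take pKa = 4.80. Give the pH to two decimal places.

pH = 4.68

Henderson–Hasselbalch: pH = pKa + log([CH3(CH2)2COO-]/[CH3(CH2)2COOH]) = 4.80 + log(0.39/0.51)
pH = 4.80 + (-0.117) = 4.68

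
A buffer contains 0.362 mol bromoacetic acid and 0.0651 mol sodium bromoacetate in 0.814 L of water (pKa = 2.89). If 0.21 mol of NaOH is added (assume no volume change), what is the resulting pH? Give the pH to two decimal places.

OH- converts BrCH2COOH to BrCH2COO-: BrCH2COOH → 0.152 mol, BrCH2COO- → 0.275 mol.
Henderson–Hasselbalch with mole ratio 0.275/0.152: pH = 2.89 + (+0.257)

pH = 3.15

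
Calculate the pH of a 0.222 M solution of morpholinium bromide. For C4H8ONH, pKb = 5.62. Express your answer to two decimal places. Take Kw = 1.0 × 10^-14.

C4H8ONH2+ is the conjugate acid of the weak base C4H8ONH.
Kb = 10^(−5.62) = 2.40 × 10^-6
Ka = Kw/Kb = 1.0×10^-14 / 2.40 × 10^-6 = 4.17 × 10^-9
From the ICE table, Ka = [H+]²/(0.222 − [H+]) = 4.17 × 10^-9.
Since Ka ≪ C₀, [H+] ≈ √(Ka·C₀) = 3.04 × 10^-5 M.
pH = −log[H+] = −log(3.04 × 10^-5) = 4.52

pH = 4.52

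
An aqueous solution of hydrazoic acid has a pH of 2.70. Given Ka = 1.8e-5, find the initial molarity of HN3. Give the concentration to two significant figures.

[H+] = 10^(-2.70) = 2.00 × 10^-3 M = x
Ka = x²/(C₀ − x) ⇒ C₀ = x + x²/Ka
C₀ = 2.00 × 10^-3 + (2.00 × 10^-3)²/(1.8 × 10^-5) = 2.24 × 10^-1 M

C₀ = 2.2 × 10^-1 M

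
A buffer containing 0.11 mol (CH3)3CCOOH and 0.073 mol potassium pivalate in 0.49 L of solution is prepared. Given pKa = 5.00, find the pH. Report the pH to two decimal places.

Henderson–Hasselbalch: pH = pKa + log([(CH3)3CCOO-]/[(CH3)3CCOOH]) = 5.00 + log(0.073/0.11)
pH = 5.00 + (-0.178) = 4.82

pH = 4.82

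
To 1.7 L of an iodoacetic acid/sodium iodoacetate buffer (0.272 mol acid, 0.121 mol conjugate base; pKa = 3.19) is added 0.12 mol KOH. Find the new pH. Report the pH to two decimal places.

pH = 3.39

After neutralization: n(ICH2COOH) = 0.152 mol, n(ICH2COO-) = 0.241 mol.
pH = pKa + log([A⁻]/[HA]) = 3.19 + log(0.241/0.152) = 3.19 +0.200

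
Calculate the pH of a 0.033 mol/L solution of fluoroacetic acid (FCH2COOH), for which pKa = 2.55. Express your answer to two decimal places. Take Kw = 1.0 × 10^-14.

pH = 2.08

FCH2COOH ⇌ FCH2COO- + H+
Ka = 10^(−2.55) = 2.82 × 10^-3
From the ICE table, Ka = [H+]²/(0.033 − [H+]) = 2.82 × 10^-3.
[H+] is not negligible relative to C₀; solve [H+]² + 0.00282·[H+] − 9.31e-05 = 0.
[H+] = (−Ka + √(Ka² + 4·Ka·C₀))/2 = 8.34 × 10^-3 M
pH = −log[H+] = −log(8.34 × 10^-3) = 2.08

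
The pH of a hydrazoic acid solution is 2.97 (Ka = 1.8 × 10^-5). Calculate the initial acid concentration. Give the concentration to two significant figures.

C₀ = 6.5 × 10^-2 M

[H+] = 10^(-2.97) = 1.07 × 10^-3 M = x
Ka = x²/(C₀ − x) ⇒ C₀ = x + x²/Ka
C₀ = 1.07 × 10^-3 + (1.07 × 10^-3)²/(1.8 × 10^-5) = 6.47 × 10^-2 M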